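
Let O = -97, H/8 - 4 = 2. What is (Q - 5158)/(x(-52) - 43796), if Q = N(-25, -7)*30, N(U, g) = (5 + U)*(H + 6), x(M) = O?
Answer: 37558/43893 ≈ 0.85567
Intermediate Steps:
H = 48 (H = 32 + 8*2 = 32 + 16 = 48)
x(M) = -97
N(U, g) = 270 + 54*U (N(U, g) = (5 + U)*(48 + 6) = (5 + U)*54 = 270 + 54*U)
Q = -32400 (Q = (270 + 54*(-25))*30 = (270 - 1350)*30 = -1080*30 = -32400)
(Q - 5158)/(x(-52) - 43796) = (-32400 - 5158)/(-97 - 43796) = -37558/(-43893) = -37558*(-1/43893) = 37558/43893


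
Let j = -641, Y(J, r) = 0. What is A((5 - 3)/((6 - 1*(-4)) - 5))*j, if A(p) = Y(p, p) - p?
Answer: 1282/5 ≈ 256.40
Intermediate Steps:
A(p) = -p (A(p) = 0 - p = -p)
A((5 - 3)/((6 - 1*(-4)) - 5))*j = -(5 - 3)/((6 - 1*(-4)) - 5)*(-641) = -2/((6 + 4) - 5)*(-641) = -2/(10 - 5)*(-641) = -2/5*(-641) = -1*⅖*(-641) = -⅖*(-641) = 1282/5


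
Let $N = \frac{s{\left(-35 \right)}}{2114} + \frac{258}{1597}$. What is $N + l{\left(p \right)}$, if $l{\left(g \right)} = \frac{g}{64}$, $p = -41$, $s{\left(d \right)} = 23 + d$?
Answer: $- \frac{52369253}{108033856} \approx -0.48475$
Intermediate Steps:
$l{\left(g \right)} = \frac{g}{64}$ ($l{\left(g \right)} = g \frac{1}{64} = \frac{g}{64}$)
$N = \frac{263124}{1688029}$ ($N = \frac{23 - 35}{2114} + \frac{258}{1597} = \left(-12\right) \frac{1}{2114} + 258 \cdot \frac{1}{1597} = - \frac{6}{1057} + \frac{258}{1597} = \frac{263124}{1688029} \approx 0.15588$)
$N + l{\left(p \right)} = \frac{263124}{1688029} + \frac{1}{64} \left(-41\right) = \frac{263124}{1688029} - \frac{41}{64} = - \frac{52369253}{108033856}$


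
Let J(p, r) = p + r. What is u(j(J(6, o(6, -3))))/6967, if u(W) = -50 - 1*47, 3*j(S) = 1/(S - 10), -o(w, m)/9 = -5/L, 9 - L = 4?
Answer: -97/6967 ≈ -0.013923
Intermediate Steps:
L = 5 (L = 9 - 1*4 = 9 - 4 = 5)
o(w, m) = 9 (o(w, m) = -(-45)/5 = -9*(-1) = 9)
j(S) = 1/(3*(-10 + S)) (j(S) = 1/(3*(S - 10)) = 1/(3*(-10 + S)))
u(W) = -97 (u(W) = -50 - 47 = -97)
u(j(J(6, o(6, -3))))/6967 = -97/6967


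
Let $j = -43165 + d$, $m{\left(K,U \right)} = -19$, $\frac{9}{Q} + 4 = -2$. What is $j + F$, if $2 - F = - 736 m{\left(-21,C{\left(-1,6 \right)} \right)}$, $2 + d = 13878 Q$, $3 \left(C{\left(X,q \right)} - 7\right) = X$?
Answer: $-77966$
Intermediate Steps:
$Q = - \frac{3}{2}$ ($Q = \frac{9}{-4 - 2} = \frac{9}{-6} = 9 \left(- \frac{1}{6}\right) = - \frac{3}{2} \approx -1.5$)
$C{\left(X,q \right)} = 7 + \frac{X}{3}$
$d = -20819$ ($d = -2 + 13878 \left(- \frac{3}{2}\right) = -2 - 20817 = -20819$)
$j = -63984$ ($j = -43165 - 20819 = -63984$)
$F = -13982$ ($F = 2 - \left(-736\right) \left(-19\right) = 2 - 13984 = -13982$)
$j + F = -63984 - 13982 = -77966$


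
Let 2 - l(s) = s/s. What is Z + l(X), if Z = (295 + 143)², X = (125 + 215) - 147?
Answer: 191845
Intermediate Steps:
X = 193 (X = 340 - 147 = 193)
Z = 191844 (Z = 438² = 191844)
l(s) = 1 (l(s) = 2 - s/s = 2 - 1*1 = 2 - 1 = 1)
Z + l(X) = 191844 + 1 = 191845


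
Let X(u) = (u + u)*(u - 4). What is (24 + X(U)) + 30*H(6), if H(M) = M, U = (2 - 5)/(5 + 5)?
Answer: 10329/50 ≈ 206.58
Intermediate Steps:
U = -3/10 ≈ -0.30000
X(u) = 2*u*(-4 + u) (X(u) = (2*u)*(-4 + u) = 2*u*(-4 + u))
(24 + X(U)) + 30*H(6) = (24 + 2*(-3/10)*(-4 - 3/10)) + 30*6 = (24 + 2*(-3/10)*(-43/10)) + 180 = (24 + 129/50) + 180 = 1329/50 + 180 = 10329/50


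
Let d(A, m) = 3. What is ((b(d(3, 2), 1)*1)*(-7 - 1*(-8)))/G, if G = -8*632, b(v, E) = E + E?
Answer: -1/2528 ≈ -0.00039557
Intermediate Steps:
b(v, E) = 2*E
G = -5056
((b(d(3, 2), 1)*1)*(-7 - 1*(-8)))/G = (((2*1)*1)*(-7 - 1*(-8)))/(-5056) = ((2*1)*(-7 + 8))*(-1/5056) = (2*1)*(-1/5056) = 2*(-1/5056) = -1/2528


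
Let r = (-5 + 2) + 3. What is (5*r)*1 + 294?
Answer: 294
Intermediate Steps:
r = 0 (r = -3 + 3 = 0)
(5*r)*1 + 294 = (5*0)*1 + 294 = 0*1 + 294 = 0 + 294 = 294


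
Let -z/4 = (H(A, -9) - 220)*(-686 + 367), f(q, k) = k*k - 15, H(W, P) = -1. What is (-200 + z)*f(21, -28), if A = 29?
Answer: -217008724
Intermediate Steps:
f(q, k) = -15 + k² (f(q, k) = k² - 15 = -15 + k²)
z = -281996 (z = -4*(-1 - 220)*(-686 + 367) = -(-884)*(-319) = -4*70499 = -281996)
(-200 + z)*f(21, -28) = (-200 - 281996)*(-15 + (-28)²) = -282196*(-15 + 784) = -282196*769 = -217008724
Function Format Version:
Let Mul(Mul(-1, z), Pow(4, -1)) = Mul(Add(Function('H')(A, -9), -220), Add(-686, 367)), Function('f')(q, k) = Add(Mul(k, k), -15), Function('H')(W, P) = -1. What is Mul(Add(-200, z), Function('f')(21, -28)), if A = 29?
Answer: -217008724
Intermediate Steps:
Function('f')(q, k) = Add(-15, Pow(k, 2)) (Function('f')(q, k) = Add(Pow(k, 2), -15) = Add(-15, Pow(k, 2)))
z = -281996 (z = Mul(-4, Mul(Add(-1, -220), Add(-686, 367))) = Mul(-4, Mul(-221, -319)) = Mul(-4, 70499) = -281996)
Mul(Add(-200, z), Function('f')(21, -28)) = Mul(Add(-200, -281996), Add(-15, Pow(-28, 2))) = Mul(-282196, Add(-15, 784)) = Mul(-282196, 769) = -217008724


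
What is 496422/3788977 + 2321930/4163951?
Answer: 10864816248932/15777114568127 ≈ 0.68864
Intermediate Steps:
496422/3788977 + 2321930/4163951 = 10864816248932/15777114568127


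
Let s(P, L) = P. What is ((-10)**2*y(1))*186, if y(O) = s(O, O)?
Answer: 18600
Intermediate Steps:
y(O) = O
((-10)**2*y(1))*186 = ((-10)**2*1)*186 = (100*1)*186 = 100*186 = 18600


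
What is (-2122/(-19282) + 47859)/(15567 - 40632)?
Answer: -92281936/48330333 ≈ -1.9094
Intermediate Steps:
(-2122/(-19282) + 47859)/(15567 - 40632) = (-2122*(-1/19282) + 47859)/(-25065) = (1061/9641 + 47859)*(-1/25065) = (461409680/9641)*(-1/25065) = -92281936/48330333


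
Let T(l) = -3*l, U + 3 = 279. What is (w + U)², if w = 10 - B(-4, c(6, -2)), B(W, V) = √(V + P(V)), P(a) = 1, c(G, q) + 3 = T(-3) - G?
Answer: 81225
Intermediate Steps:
U = 276 (U = -3 + 279 = 276)
c(G, q) = 6 - G (c(G, q) = -3 + (-3*(-3) - G) = -3 + (9 - G) = 6 - G)
B(W, V) = √(1 + V) (B(W, V) = √(V + 1) = √(1 + V))
w = 9 (w = 10 - √(1 + (6 - 1*6)) = 10 - √(1 + (6 - 6)) = 10 - √(1 + 0) = 10 - √1 = 10 - 1*1 = 10 - 1 = 9)
(w + U)² = (9 + 276)² = 285² = 81225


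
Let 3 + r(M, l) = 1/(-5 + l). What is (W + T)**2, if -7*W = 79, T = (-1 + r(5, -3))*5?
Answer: 3193369/3136 ≈ 1018.3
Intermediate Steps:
r(M, l) = -3 + 1/(-5 + l)
T = -165/8 (T = (-1 + (16 - 3*(-3))/(-5 - 3))*5 = (-1 + (16 + 9)/(-8))*5 = (-1 - 1/8*25)*5 = (-1 - 25/8)*5 = -33/8*5 = -165/8 ≈ -20.625)
W = -79/7 (W = -1/7*79 = -79/7 ≈ -11.286)
(W + T)**2 = (-79/7 - 165/8)**2 = (-1787/56)**2 = 3193369/3136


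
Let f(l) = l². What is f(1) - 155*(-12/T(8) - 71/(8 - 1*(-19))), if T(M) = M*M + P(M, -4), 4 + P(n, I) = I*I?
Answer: 222163/513 ≈ 433.07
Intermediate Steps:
P(n, I) = -4 + I² (P(n, I) = -4 + I*I = -4 + I²)
T(M) = 12 + M² (T(M) = M*M + (-4 + (-4)²) = M² + (-4 + 16) = M² + 12 = 12 + M²)
f(1) - 155*(-12/T(8) - 71/(8 - 1*(-19))) = 1² - 155*(-12/(12 + 8²) - 71/(8 - 1*(-19))) = 1 - 155*(-12/(12 + 64) - 71/(8 + 19)) = 1 - 155*(-12/76 - 71/27) = 1 - 155*(-12*1/76 - 71*1/27) = 1 - 155*(-3/19 - 71/27) = 1 - 155*(-1430/513) = 1 + 221650/513 = 222163/513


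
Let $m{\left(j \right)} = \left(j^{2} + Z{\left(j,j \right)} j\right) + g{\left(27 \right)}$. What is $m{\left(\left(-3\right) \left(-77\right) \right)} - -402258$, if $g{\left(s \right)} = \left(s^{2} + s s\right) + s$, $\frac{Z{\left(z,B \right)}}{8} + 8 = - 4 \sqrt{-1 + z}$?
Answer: $442320 - 7392 \sqrt{230} \approx 3.3022 \cdot 10^{5}$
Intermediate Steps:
$Z{\left(z,B \right)} = -64 - 32 \sqrt{-1 + z}$ ($Z{\left(z,B \right)} = -64 + 8 \left(- 4 \sqrt{-1 + z}\right) = -64 - 32 \sqrt{-1 + z}$)
$g{\left(s \right)} = s + 2 s^{2}$ ($g{\left(s \right)} = \left(s^{2} + s^{2}\right) + s = 2 s^{2} + s = s + 2 s^{2}$)
$m{\left(j \right)} = 1485 + j^{2} + j \left(-64 - 32 \sqrt{-1 + j}\right)$ ($m{\left(j \right)} = \left(j^{2} + \left(-64 - 32 \sqrt{-1 + j}\right) j\right) + 27 \left(1 + 2 \cdot 27\right) = \left(j^{2} + j \left(-64 - 32 \sqrt{-1 + j}\right)\right) + 27 \left(1 + 54\right) = \left(j^{2} + j \left(-64 - 32 \sqrt{-1 + j}\right)\right) + 27 \cdot 55 = \left(j^{2} + j \left(-64 - 32 \sqrt{-1 + j}\right)\right) + 1485 = 1485 + j^{2} + j \left(-64 - 32 \sqrt{-1 + j}\right)$)
$m{\left(\left(-3\right) \left(-77\right) \right)} - -402258 = \left(1485 + \left(\left(-3\right) \left(-77\right)\right)^{2} - 32 \left(\left(-3\right) \left(-77\right)\right) \left(2 + \sqrt{-1 - -231}\right)\right) - -402258 = \left(1485 + 231^{2} - 7392 \left(2 + \sqrt{-1 + 231}\right)\right) + 402258 = \left(1485 + 53361 - 7392 \left(2 + \sqrt{230}\right)\right) + 402258 = \left(1485 + 53361 - \left(14784 + 7392 \sqrt{230}\right)\right) + 402258 = \left(40062 - 7392 \sqrt{230}\right) + 402258 = 442320 - 7392 \sqrt{230}$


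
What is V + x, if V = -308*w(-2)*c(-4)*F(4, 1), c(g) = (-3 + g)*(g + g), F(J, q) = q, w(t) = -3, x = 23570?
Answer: 75314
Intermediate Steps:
c(g) = 2*g*(-3 + g) (c(g) = (-3 + g)*(2*g) = 2*g*(-3 + g))
V = 51744 (V = -308*(-6*(-4)*(-3 - 4)) = -308*(-6*(-4)*(-7)) = -308*(-3*56) = -(-51744) = -308*(-168) = 51744)
V + x = 51744 + 23570 = 75314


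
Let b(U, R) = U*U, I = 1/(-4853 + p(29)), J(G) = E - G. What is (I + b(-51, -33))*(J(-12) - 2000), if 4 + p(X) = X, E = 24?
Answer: -6165794857/1207 ≈ -5.1084e+6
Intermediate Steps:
p(X) = -4 + X
J(G) = 24 - G
I = -1/4828 (I = 1/(-4853 + (-4 + 29)) = 1/(-4853 + 25) = 1/(-4828) = -1/4828 ≈ -0.00020713)
b(U, R) = U**2
(I + b(-51, -33))*(J(-12) - 2000) = (-1/4828 + (-51)**2)*((24 - 1*(-12)) - 2000) = (-1/4828 + 2601)*((24 + 12) - 2000) = 12557627*(36 - 2000)/4828 = (12557627/4828)*(-1964) = -6165794857/1207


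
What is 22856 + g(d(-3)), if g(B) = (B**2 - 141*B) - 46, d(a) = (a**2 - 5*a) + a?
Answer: 20290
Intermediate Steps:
d(a) = a**2 - 4*a
g(B) = -46 + B**2 - 141*B
22856 + g(d(-3)) = 22856 + (-46 + (-3*(-4 - 3))**2 - (-423)*(-4 - 3)) = 22856 + (-46 + (-3*(-7))**2 - (-423)*(-7)) = 22856 + (-46 + 21**2 - 141*21) = 22856 + (-46 + 441 - 2961) = 22856 - 2566 = 20290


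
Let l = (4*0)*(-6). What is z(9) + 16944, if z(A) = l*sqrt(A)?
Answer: 16944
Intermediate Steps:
l = 0 (l = 0*(-6) = 0)
z(A) = 0 (z(A) = 0*sqrt(A) = 0)
z(9) + 16944 = 0 + 16944 = 16944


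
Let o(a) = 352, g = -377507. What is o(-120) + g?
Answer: -377155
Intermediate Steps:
o(-120) + g = 352 - 377507 = -377155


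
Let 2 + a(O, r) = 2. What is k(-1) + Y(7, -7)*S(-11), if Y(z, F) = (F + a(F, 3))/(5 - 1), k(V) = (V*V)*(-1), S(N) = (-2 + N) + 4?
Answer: 59/4 ≈ 14.750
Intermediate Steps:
a(O, r) = 0 (a(O, r) = -2 + 2 = 0)
S(N) = 2 + N
k(V) = -V**2 (k(V) = V**2*(-1) = -V**2)
Y(z, F) = F/4 (Y(z, F) = (F + 0)/(5 - 1) = F/4)
k(-1) + Y(7, -7)*S(-11) = -1*(-1)**2 + ((1/4)*(-7))*(2 - 11) = -1*1 - 7/4*(-9) = -1 + 63/4 = 59/4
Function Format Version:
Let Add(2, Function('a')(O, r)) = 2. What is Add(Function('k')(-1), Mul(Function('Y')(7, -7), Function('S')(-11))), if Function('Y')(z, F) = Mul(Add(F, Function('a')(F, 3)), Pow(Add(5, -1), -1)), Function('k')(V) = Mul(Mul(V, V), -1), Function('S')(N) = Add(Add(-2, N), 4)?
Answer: Rational(59, 4) ≈ 14.750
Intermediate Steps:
Function('a')(O, r) = 0 (Function('a')(O, r) = Add(-2, 2) = 0)
Function('S')(N) = Add(2, N)
Function('k')(V) = Mul(-1, Pow(V, 2)) (Function('k')(V) = Mul(Pow(V, 2), -1) = Mul(-1, Pow(V, 2)))
Function('Y')(z, F) = Mul(Rational(1, 4), F) (Function('Y')(z, F) = Mul(Add(F, 0), Pow(Add(5, -1), -1)) = Mul(F, Pow(4, -1)) = Mul(F, Rational(1, 4)) = Mul(Rational(1, 4), F))
Add(Function('k')(-1), Mul(Function('Y')(7, -7), Function('S')(-11))) = Add(Mul(-1, Pow(-1, 2)), Mul(Mul(Rational(1, 4), -7), Add(2, -11))) = Add(Mul(-1, 1), Mul(Rational(-7, 4), -9)) = Add(-1, Rational(63, 4)) = Rational(59, 4)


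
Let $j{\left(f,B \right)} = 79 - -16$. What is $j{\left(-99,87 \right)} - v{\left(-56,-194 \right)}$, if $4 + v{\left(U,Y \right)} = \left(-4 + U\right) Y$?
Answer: $-11541$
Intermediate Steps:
$j{\left(f,B \right)} = 95$ ($j{\left(f,B \right)} = 79 + 16 = 95$)
$v{\left(U,Y \right)} = -4 + Y \left(-4 + U\right)$ ($v{\left(U,Y \right)} = -4 + \left(-4 + U\right) Y = -4 + Y \left(-4 + U\right)$)
$j{\left(-99,87 \right)} - v{\left(-56,-194 \right)} = 95 - \left(-4 - -776 - -10864\right) = 95 - \left(-4 + 776 + 10864\right) = 95 - 11636 = -11541$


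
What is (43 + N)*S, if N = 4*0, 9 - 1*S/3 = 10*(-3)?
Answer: 5031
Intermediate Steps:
S = 117 (S = 27 - 30*(-3) = 27 - 3*(-30) = 27 + 90 = 117)
N = 0
(43 + N)*S = (43 + 0)*117 = 43*117 = 5031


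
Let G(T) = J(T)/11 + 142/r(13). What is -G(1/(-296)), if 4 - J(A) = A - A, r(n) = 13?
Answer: -1614/143 ≈ -11.287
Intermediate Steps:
J(A) = 4 (J(A) = 4 - (A - A) = 4 - 1*0 = 4 + 0 = 4)
G(T) = 1614/143 (G(T) = 4/11 + 142/13 = 1614/143)
-G(1/(-296)) = -1*1614/143 = -1614/143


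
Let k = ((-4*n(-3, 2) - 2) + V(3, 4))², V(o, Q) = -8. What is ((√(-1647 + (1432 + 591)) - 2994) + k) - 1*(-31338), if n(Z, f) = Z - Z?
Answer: 28444 + 2*√94 ≈ 28463.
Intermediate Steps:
n(Z, f) = 0
k = 100 (k = ((-4*0 - 2) - 8)² = ((0 - 2) - 8)² = (-2 - 8)² = (-10)² = 100)
((√(-1647 + (1432 + 591)) - 2994) + k) - 1*(-31338) = ((√(-1647 + (1432 + 591)) - 2994) + 100) - 1*(-31338) = ((√(-1647 + 2023) - 2994) + 100) + 31338 = ((√376 - 2994) + 100) + 31338 = ((2*√94 - 2994) + 100) + 31338 = ((-2994 + 2*√94) + 100) + 31338 = (-2894 + 2*√94) + 31338 = 28444 + 2*√94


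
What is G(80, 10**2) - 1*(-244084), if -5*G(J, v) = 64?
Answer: 1220356/5 ≈ 2.4407e+5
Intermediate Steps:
G(J, v) = -64/5 (G(J, v) = -1/5*64 = -64/5)
G(80, 10**2) - 1*(-244084) = -64/5 - 1*(-244084) = -64/5 + 244084 = 1220356/5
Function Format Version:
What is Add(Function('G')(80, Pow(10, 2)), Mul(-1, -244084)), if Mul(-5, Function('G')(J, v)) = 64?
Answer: Rational(1220356, 5) ≈ 2.4407e+5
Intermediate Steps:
Function('G')(J, v) = Rational(-64, 5) (Function('G')(J, v) = Mul(Rational(-1, 5), 64) = Rational(-64, 5))
Add(Function('G')(80, Pow(10, 2)), Mul(-1, -244084)) = Add(Rational(-64, 5), Mul(-1, -244084)) = Add(Rational(-64, 5), 244084) = Rational(1220356, 5)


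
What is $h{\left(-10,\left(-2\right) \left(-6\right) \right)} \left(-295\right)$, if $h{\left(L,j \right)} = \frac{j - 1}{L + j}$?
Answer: $- \frac{3245}{2} \approx -1622.5$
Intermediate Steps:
$h{\left(L,j \right)} = \frac{-1 + j}{L + j}$
$h{\left(-10,\left(-2\right) \left(-6\right) \right)} \left(-295\right) = \frac{-1 - -12}{-10 - -12} \left(-295\right) = \frac{-1 + 12}{-10 + 12} \left(-295\right) = \frac{1}{2} \cdot 11 \left(-295\right) = \frac{11}{2} \left(-295\right) = - \frac{3245}{2}$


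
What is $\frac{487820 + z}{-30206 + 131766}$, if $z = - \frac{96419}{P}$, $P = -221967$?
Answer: $\frac{108280038359}{22542968520} \approx 4.8033$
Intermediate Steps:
$z = \frac{96419}{221967}$ ($z = - \frac{96419}{-221967} = \left(-96419\right) \left(- \frac{1}{221967}\right) = \frac{96419}{221967} \approx 0.43438$)
$\frac{487820 + z}{-30206 + 131766} = \frac{487820 + \frac{96419}{221967}}{-30206 + 131766} = \frac{108280038359}{221967 \cdot 101560} = \frac{108280038359}{221967} \cdot \frac{1}{101560} = \frac{108280038359}{22542968520}$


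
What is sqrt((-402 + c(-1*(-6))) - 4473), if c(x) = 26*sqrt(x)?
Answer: sqrt(-4875 + 26*sqrt(6)) ≈ 69.364*I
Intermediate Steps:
sqrt((-402 + c(-1*(-6))) - 4473) = sqrt((-402 + 26*sqrt(-1*(-6))) - 4473) = sqrt((-402 + 26*sqrt(6)) - 4473) = sqrt(-4875 + 26*sqrt(6))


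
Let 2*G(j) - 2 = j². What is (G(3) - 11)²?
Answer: 121/4 ≈ 30.250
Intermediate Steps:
G(j) = 1 + j²/2
(G(3) - 11)² = ((1 + (½)*3²) - 11)² = ((1 + (½)*9) - 11)² = ((1 + 9/2) - 11)² = (11/2 - 11)² = (-11/2)² = 121/4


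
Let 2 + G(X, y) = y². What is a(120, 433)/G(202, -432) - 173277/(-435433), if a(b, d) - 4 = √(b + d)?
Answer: 16169521013/40630688663 + √553/186622 ≈ 0.39809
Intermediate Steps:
G(X, y) = -2 + y²
a(b, d) = 4 + √(b + d)
a(120, 433)/G(202, -432) - 173277/(-435433) = (4 + √(120 + 433))/(-2 + (-432)²) - 173277/(-435433) = (4 + √553)/(-2 + 186624) - 173277*(-1/435433) = (4 + √553)/186622 + 173277/435433 = (4 + √553)*(1/186622) + 173277/435433 = (2/93311 + √553/186622) + 173277/435433 = 16169521013/40630688663 + √553/186622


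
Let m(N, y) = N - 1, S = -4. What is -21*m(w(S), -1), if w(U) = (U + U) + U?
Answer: 273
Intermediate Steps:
w(U) = 3*U (w(U) = 2*U + U = 3*U)
m(N, y) = -1 + N
-21*m(w(S), -1) = -21*(-1 + 3*(-4)) = -21*(-1 - 12) = -21*(-13) = 273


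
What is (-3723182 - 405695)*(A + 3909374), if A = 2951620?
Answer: -28328200323738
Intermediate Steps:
(-3723182 - 405695)*(A + 3909374) = (-3723182 - 405695)*(2951620 + 3909374) = -4128877*6860994 = -28328200323738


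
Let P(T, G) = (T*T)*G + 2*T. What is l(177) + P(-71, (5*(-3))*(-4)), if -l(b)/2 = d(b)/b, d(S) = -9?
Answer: 17836768/59 ≈ 3.0232e+5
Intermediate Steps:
l(b) = 18/b (l(b) = -(-18)/b = 18/b)
P(T, G) = 2*T + G*T² (P(T, G) = T²*G + 2*T = G*T² + 2*T = 2*T + G*T²)
l(177) + P(-71, (5*(-3))*(-4)) = 18/177 - 71*(2 + ((5*(-3))*(-4))*(-71)) = 18*(1/177) - 71*(2 - 15*(-4)*(-71)) = 6/59 - 71*(2 + 60*(-71)) = 6/59 - 71*(2 - 4260) = 6/59 - 71*(-4258) = 6/59 + 302318 = 17836768/59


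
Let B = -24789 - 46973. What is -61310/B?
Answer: 30655/35881 ≈ 0.85435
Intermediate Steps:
B = -71762
-61310/B = -61310/(-71762) = -61310*(-1/71762) = 30655/35881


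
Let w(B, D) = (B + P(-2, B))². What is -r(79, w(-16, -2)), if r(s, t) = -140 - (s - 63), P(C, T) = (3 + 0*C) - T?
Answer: 156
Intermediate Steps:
P(C, T) = 3 - T (P(C, T) = (3 + 0) - T = 3 - T)
w(B, D) = 9 (w(B, D) = (B + (3 - B))² = 3² = 9)
r(s, t) = -77 - s (r(s, t) = -140 - (-63 + s) = -140 + (63 - s) = -77 - s)
-r(79, w(-16, -2)) = -(-77 - 1*79) = -(-77 - 79) = -1*(-156) = 156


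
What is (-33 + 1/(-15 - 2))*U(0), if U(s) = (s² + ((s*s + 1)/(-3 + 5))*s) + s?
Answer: 0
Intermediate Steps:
U(s) = s + s² + s*(½ + s²/2) (U(s) = (s² + ((s² + 1)/2)*s) + s = (s² + ((1 + s²)*(½))*s) + s = (s² + (½ + s²/2)*s) + s = (s² + s*(½ + s²/2)) + s = s + s² + s*(½ + s²/2))
(-33 + 1/(-15 - 2))*U(0) = (-33 + 1/(-15 - 2))*((½)*0*(3 + 0² + 2*0)) = (-33 + 1/(-17))*((½)*0*(3 + 0 + 0)) = (-33 - 1/17)*((½)*0*3) = -562/17*0 = 0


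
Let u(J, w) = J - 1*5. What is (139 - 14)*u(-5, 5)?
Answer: -1250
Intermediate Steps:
u(J, w) = -5 + J (u(J, w) = J - 5 = -5 + J)
(139 - 14)*u(-5, 5) = (139 - 14)*(-5 - 5) = 125*(-10) = -1250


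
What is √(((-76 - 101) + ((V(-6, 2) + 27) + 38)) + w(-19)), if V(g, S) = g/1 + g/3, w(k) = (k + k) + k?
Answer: I*√177 ≈ 13.304*I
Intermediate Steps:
w(k) = 3*k (w(k) = 2*k + k = 3*k)
V(g, S) = 4*g/3 (V(g, S) = g*1 + g*(⅓) = g + g/3 = 4*g/3)
√(((-76 - 101) + ((V(-6, 2) + 27) + 38)) + w(-19)) = √(((-76 - 101) + (((4/3)*(-6) + 27) + 38)) + 3*(-19)) = √((-177 + ((-8 + 27) + 38)) - 57) = √((-177 + (19 + 38)) - 57) = √((-177 + 57) - 57) = √(-120 - 57) = √(-177) = I*√177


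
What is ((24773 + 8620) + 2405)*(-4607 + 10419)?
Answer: 208057976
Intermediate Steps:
((24773 + 8620) + 2405)*(-4607 + 10419) = (33393 + 2405)*5812 = 35798*5812 = 208057976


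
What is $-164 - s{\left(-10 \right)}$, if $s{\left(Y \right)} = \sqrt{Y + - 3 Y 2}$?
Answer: $-164 - 5 \sqrt{2} \approx -171.07$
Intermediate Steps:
$s{\left(Y \right)} = \sqrt{5} \sqrt{- Y}$ ($s{\left(Y \right)} = \sqrt{Y - 6 Y} = \sqrt{- 5 Y} = \sqrt{5} \sqrt{- Y}$)
$-164 - s{\left(-10 \right)} = -164 - \sqrt{5} \sqrt{\left(-1\right) \left(-10\right)} = -164 - \sqrt{5} \sqrt{10} = -164 - 5 \sqrt{2}$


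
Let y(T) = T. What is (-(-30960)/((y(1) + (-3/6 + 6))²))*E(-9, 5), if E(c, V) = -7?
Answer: -866880/169 ≈ -5129.5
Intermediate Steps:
(-(-30960)/((y(1) + (-3/6 + 6))²))*E(-9, 5) = -(-30960)/((1 + (-3/6 + 6))²)*(-7) = -(-30960)/((1 + (-3*⅙ + 6))²)*(-7) = -(-30960)/((1 + (-½ + 6))²)*(-7) = -(-30960)/((1 + 11/2)²)*(-7) = -(-30960)/((13/2)²)*(-7) = -(-30960)/169/4*(-7) = -(-30960)*4/169*(-7) = -215*(-576/169)*(-7) = (123840/169)*(-7) = -866880/169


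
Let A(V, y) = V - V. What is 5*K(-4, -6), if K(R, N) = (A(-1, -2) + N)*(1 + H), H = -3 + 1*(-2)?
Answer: 120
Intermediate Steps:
A(V, y) = 0
H = -5 (H = -3 - 2 = -5)
K(R, N) = -4*N (K(R, N) = (0 + N)*(1 - 5) = N*(-4) = -4*N)
5*K(-4, -6) = 5*(-4*(-6)) = 5*24 = 120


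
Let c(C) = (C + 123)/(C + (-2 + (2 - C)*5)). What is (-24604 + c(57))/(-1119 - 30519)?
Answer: 270653/348018 ≈ 0.77770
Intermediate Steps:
c(C) = (123 + C)/(8 - 4*C) (c(C) = (123 + C)/(C + (-2 + (10 - 5*C))) = (123 + C)/(C + (8 - 5*C)) = (123 + C)/(8 - 4*C))
(-24604 + c(57))/(-1119 - 30519) = (-24604 + (-123 - 1*57)/(4*(-2 + 57)))/(-1119 - 30519) = (-24604 + (¼)*(-123 - 57)/55)/(-31638) = (-24604 + (¼)*(1/55)*(-180))*(-1/31638) = (-24604 - 9/11)*(-1/31638) = -270653/11*(-1/31638) = 270653/348018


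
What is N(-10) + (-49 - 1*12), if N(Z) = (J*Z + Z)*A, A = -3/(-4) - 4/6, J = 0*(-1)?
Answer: -371/6 ≈ -61.833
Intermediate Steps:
J = 0
A = 1/12 (A = -3*(-1/4) - 4*1/6 = 3/4 - 2/3 = 1/12 ≈ 0.083333)
N(Z) = Z/12 (N(Z) = (0*Z + Z)*(1/12) = (0 + Z)*(1/12) = Z*(1/12) = Z/12)
N(-10) + (-49 - 1*12) = (1/12)*(-10) + (-49 - 1*12) = -5/6 + (-49 - 12) = -5/6 - 61 = -371/6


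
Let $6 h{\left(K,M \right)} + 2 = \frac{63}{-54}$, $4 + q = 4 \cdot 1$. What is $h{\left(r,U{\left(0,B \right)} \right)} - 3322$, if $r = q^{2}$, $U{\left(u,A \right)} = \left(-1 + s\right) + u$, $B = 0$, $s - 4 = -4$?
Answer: $- \frac{119611}{36} \approx -3322.5$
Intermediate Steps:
$s = 0$ ($s = 4 - 4 = 0$)
$U{\left(u,A \right)} = -1 + u$ ($U{\left(u,A \right)} = \left(-1 + 0\right) + u = -1 + u$)
$q = 0$ ($q = -4 + 4 \cdot 1 = -4 + 4 = 0$)
$r = 0$ ($r = 0^{2} = 0$)
$h{\left(K,M \right)} = - \frac{19}{36}$ ($h{\left(K,M \right)} = - \frac{1}{3} + \frac{63 \frac{1}{-54}}{6} = - \frac{1}{3} + \frac{63 \left(- \frac{1}{54}\right)}{6} = - \frac{1}{3} + \frac{1}{6} \left(- \frac{7}{6}\right) = - \frac{1}{3} - \frac{7}{36} = - \frac{19}{36}$)
$h{\left(r,U{\left(0,B \right)} \right)} - 3322 = - \frac{19}{36} - 3322 = - \frac{119611}{36}$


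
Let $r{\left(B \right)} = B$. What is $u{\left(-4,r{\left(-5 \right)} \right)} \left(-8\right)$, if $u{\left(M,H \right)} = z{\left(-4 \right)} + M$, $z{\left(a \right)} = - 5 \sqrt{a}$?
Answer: $32 + 80 i \approx 32.0 + 80.0 i$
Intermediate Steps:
$u{\left(M,H \right)} = M - 10 i$ ($u{\left(M,H \right)} = - 5 \sqrt{-4} + M = - 5 \cdot 2 i + M = - 10 i + M = M - 10 i$)
$u{\left(-4,r{\left(-5 \right)} \right)} \left(-8\right) = \left(-4 - 10 i\right) \left(-8\right) = 32 + 80 i$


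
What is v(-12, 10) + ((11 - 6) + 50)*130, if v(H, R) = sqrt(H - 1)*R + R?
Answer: 7160 + 10*I*sqrt(13) ≈ 7160.0 + 36.056*I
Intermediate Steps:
v(H, R) = R + R*sqrt(-1 + H) (v(H, R) = sqrt(-1 + H)*R + R = R*sqrt(-1 + H) + R = R + R*sqrt(-1 + H))
v(-12, 10) + ((11 - 6) + 50)*130 = 10*(1 + sqrt(-1 - 12)) + ((11 - 6) + 50)*130 = 10*(1 + sqrt(-13)) + (5 + 50)*130 = 10*(1 + I*sqrt(13)) + 55*130 = (10 + 10*I*sqrt(13)) + 7150 = 7160 + 10*I*sqrt(13)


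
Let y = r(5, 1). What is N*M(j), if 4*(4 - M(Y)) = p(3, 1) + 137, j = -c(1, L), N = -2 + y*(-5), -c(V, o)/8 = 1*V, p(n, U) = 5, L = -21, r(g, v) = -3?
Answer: -819/2 ≈ -409.50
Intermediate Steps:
y = -3
c(V, o) = -8*V
N = 13 (N = -2 - 3*(-5) = -2 + 15 = 13)
j = 8 (j = -(-8) = -1*(-8) = 8)
M(Y) = -63/2 (M(Y) = 4 - (5 + 137)/4 = 4 - 1/4*142 = 4 - 71/2 = -63/2)
N*M(j) = 13*(-63/2) = -819/2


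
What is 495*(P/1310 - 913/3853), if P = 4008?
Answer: 705216303/504743 ≈ 1397.2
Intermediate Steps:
495*(P/1310 - 913/3853) = 495*(4008/1310 - 913/3853) = 495*(4008*(1/1310) - 913*1/3853) = 495*(2004/655 - 913/3853) = 495*(7123397/2523715) = 705216303/504743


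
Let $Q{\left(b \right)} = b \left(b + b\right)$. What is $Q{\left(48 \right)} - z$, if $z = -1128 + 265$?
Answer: $5471$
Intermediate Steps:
$z = -863$
$Q{\left(b \right)} = 2 b^{2}$ ($Q{\left(b \right)} = b 2 b = 2 b^{2}$)
$Q{\left(48 \right)} - z = 2 \cdot 48^{2} - -863 = 2 \cdot 2304 + 863 = 4608 + 863 = 5471$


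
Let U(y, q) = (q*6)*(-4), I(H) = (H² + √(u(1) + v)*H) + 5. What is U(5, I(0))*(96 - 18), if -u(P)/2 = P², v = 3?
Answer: -9360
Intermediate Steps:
u(P) = -2*P²
I(H) = 5 + H + H² (I(H) = (H² + √(-2*1² + 3)*H) + 5 = (H² + √(-2*1 + 3)*H) + 5 = (H² + √(-2 + 3)*H) + 5 = (H² + √1*H) + 5 = (H² + 1*H) + 5 = (H² + H) + 5 = (H + H²) + 5 = 5 + H + H²)
U(y, q) = -24*q (U(y, q) = (6*q)*(-4) = -24*q)
U(5, I(0))*(96 - 18) = (-24*(5 + 0 + 0²))*(96 - 18) = -24*(5 + 0 + 0)*78 = -24*5*78 = -120*78 = -9360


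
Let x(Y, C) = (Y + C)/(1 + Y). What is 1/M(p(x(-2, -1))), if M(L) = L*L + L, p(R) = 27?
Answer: 1/756 ≈ 0.0013228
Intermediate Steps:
x(Y, C) = (C + Y)/(1 + Y)
M(L) = L + L² (M(L) = L² + L = L + L²)
1/M(p(x(-2, -1))) = 1/(27*(1 + 27)) = 1/(27*28) = 1/756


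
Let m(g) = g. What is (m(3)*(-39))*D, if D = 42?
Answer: -4914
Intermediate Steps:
(m(3)*(-39))*D = (3*(-39))*42 = -117*42 = -4914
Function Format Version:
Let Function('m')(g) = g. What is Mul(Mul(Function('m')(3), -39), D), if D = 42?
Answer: -4914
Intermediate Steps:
Mul(Mul(Function('m')(3), -39), D) = Mul(Mul(3, -39), 42) = Mul(-117, 42) = -4914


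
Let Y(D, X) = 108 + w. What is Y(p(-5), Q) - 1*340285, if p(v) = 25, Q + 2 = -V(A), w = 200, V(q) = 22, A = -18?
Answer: -339977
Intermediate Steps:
Q = -24 (Q = -2 - 1*22 = -2 - 22 = -24)
Y(D, X) = 308 (Y(D, X) = 108 + 200 = 308)
Y(p(-5), Q) - 1*340285 = 308 - 1*340285 = 308 - 340285 = -339977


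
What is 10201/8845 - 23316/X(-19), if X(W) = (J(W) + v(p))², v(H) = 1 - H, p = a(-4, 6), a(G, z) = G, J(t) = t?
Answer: -51057656/433405 ≈ -117.81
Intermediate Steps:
p = -4
X(W) = (5 + W)² (X(W) = (W + (1 - 1*(-4)))² = (W + (1 + 4))² = (W + 5)² = (5 + W)²)
10201/8845 - 23316/X(-19) = 10201/8845 - 23316/(5 - 19)² = 10201*(1/8845) - 23316/((-14)²) = 10201/8845 - 23316/196 = 10201/8845 - 23316*1/196 = 10201/8845 - 5829/49 = -51057656/433405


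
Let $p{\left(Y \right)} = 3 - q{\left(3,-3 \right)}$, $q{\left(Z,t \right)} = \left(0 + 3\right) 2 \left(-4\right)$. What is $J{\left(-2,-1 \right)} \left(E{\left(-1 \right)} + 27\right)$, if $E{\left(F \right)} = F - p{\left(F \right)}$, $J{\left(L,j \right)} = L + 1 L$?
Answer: $4$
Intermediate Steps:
$J{\left(L,j \right)} = 2 L$ ($J{\left(L,j \right)} = L + L = 2 L$)
$q{\left(Z,t \right)} = -24$ ($q{\left(Z,t \right)} = 3 \left(-8\right) = -24$)
$p{\left(Y \right)} = 27$ ($p{\left(Y \right)} = 3 - -24 = 3 + 24 = 27$)
$E{\left(F \right)} = -27 + F$ ($E{\left(F \right)} = F - 27 = -27 + F$)
$J{\left(-2,-1 \right)} \left(E{\left(-1 \right)} + 27\right) = 2 \left(-2\right) \left(\left(-27 - 1\right) + 27\right) = - 4 \left(-28 + 27\right) = \left(-4\right) \left(-1\right) = 4$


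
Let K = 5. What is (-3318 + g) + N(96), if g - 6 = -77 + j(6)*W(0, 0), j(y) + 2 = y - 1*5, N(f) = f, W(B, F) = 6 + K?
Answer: -3304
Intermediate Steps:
W(B, F) = 11 (W(B, F) = 6 + 5 = 11)
j(y) = -7 + y (j(y) = -2 + (y - 1*5) = -2 + (y - 5) = -2 + (-5 + y) = -7 + y)
g = -82 (g = 6 + (-77 + (-7 + 6)*11) = 6 + (-77 - 1*11) = 6 + (-77 - 11) = 6 - 88 = -82)
(-3318 + g) + N(96) = (-3318 - 82) + 96 = -3400 + 96 = -3304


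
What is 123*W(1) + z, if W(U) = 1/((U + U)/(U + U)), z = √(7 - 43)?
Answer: 123 + 6*I ≈ 123.0 + 6.0*I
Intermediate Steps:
z = 6*I (z = √(-36) = 6*I ≈ 6.0*I)
W(U) = 1 (W(U) = 1/((2*U)/((2*U))) = 1/((2*U)*(1/(2*U))) = 1/1 = 1)
123*W(1) + z = 123*1 + 6*I = 123 + 6*I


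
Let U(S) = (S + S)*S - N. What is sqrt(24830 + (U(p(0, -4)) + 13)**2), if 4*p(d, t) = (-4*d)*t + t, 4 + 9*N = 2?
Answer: 101*sqrt(199)/9 ≈ 158.31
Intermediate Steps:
N = -2/9 (N = -4/9 + (1/9)*2 = -4/9 + 2/9 = -2/9 ≈ -0.22222)
p(d, t) = t/4 - d*t (p(d, t) = ((-4*d)*t + t)/4 = (-4*d*t + t)/4 = (t - 4*d*t)/4 = t/4 - d*t)
U(S) = 2/9 + 2*S**2 (U(S) = (S + S)*S - 1*(-2/9) = (2*S)*S + 2/9 = 2*S**2 + 2/9 = 2/9 + 2*S**2)
sqrt(24830 + (U(p(0, -4)) + 13)**2) = sqrt(24830 + ((2/9 + 2*(-4*(1/4 - 1*0))**2) + 13)**2) = sqrt(24830 + ((2/9 + 2*(-4*(1/4 + 0))**2) + 13)**2) = sqrt(24830 + ((2/9 + 2*(-4*1/4)**2) + 13)**2) = sqrt(24830 + ((2/9 + 2*(-1)**2) + 13)**2) = sqrt(24830 + ((2/9 + 2*1) + 13)**2) = sqrt(24830 + ((2/9 + 2) + 13)**2) = sqrt(24830 + (20/9 + 13)**2) = sqrt(24830 + (137/9)**2) = sqrt(24830 + 18769/81) = sqrt(2029999/81) = 101*sqrt(199)/9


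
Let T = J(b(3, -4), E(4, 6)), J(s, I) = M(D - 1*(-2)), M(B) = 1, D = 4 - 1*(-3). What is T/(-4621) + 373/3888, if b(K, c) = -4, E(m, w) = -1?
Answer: 1719745/17966448 ≈ 0.095720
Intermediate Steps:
D = 7 (D = 4 + 3 = 7)
J(s, I) = 1
T = 1
T/(-4621) + 373/3888 = 1/(-4621) + 373/3888 = 1*(-1/4621) + 373*(1/3888) = -1/4621 + 373/3888 = 1719745/17966448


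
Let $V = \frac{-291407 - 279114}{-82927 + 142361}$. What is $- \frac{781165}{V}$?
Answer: $\frac{6632537230}{81503} \approx 81378.0$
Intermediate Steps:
$V = - \frac{570521}{59434} \approx -9.5992$
$- \frac{781165}{V} = - \frac{781165}{- \frac{570521}{59434}} = \left(-781165\right) \left(- \frac{59434}{570521}\right) = \frac{6632537230}{81503}$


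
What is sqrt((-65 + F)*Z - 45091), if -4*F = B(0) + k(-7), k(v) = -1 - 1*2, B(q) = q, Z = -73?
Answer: I*sqrt(161603)/2 ≈ 201.0*I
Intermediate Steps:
k(v) = -3 (k(v) = -1 - 2 = -3)
F = 3/4 (F = -(0 - 3)/4 = -1/4*(-3) = 3/4 ≈ 0.75000)
sqrt((-65 + F)*Z - 45091) = sqrt((-65 + 3/4)*(-73) - 45091) = sqrt(-257/4*(-73) - 45091) = sqrt(18761/4 - 45091) = sqrt(-161603/4) = I*sqrt(161603)/2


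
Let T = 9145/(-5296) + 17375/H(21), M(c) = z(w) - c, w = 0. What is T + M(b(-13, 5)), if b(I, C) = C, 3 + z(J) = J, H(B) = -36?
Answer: -23468117/47664 ≈ -492.37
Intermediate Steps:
z(J) = -3 + J
M(c) = -3 - c (M(c) = (-3 + 0) - c = -3 - c)
T = -23086805/47664 (T = 9145/(-5296) + 17375/(-36) = 9145*(-1/5296) + 17375*(-1/36) = -9145/5296 - 17375/36 = -23086805/47664 ≈ -484.37)
T + M(b(-13, 5)) = -23086805/47664 + (-3 - 1*5) = -23086805/47664 + (-3 - 5) = -23086805/47664 - 8 = -23468117/47664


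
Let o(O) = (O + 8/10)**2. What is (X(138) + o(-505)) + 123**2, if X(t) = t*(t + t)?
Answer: 7685866/25 ≈ 3.0743e+5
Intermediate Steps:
X(t) = 2*t**2 (X(t) = t*(2*t) = 2*t**2)
o(O) = (4/5 + O)**2 (o(O) = (O + 8*(1/10))**2 = (O + 4/5)**2 = (4/5 + O)**2)
(X(138) + o(-505)) + 123**2 = (2*138**2 + (4 + 5*(-505))**2/25) + 123**2 = (2*19044 + (4 - 2525)**2/25) + 15129 = (38088 + (1/25)*(-2521)**2) + 15129 = (38088 + (1/25)*6355441) + 15129 = (38088 + 6355441/25) + 15129 = 7307641/25 + 15129 = 7685866/25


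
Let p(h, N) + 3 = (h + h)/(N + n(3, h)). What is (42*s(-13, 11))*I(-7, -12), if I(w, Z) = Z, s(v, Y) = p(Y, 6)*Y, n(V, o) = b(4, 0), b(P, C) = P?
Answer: 22176/5 ≈ 4435.2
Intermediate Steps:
n(V, o) = 4
p(h, N) = -3 + 2*h/(4 + N) (p(h, N) = -3 + (h + h)/(N + 4) = -3 + (2*h)/(4 + N) = -3 + 2*h/(4 + N))
s(v, Y) = Y*(-3 + Y/5) (s(v, Y) = ((-12 - 3*6 + 2*Y)/(4 + 6))*Y = ((-12 - 18 + 2*Y)/10)*Y = ((-30 + 2*Y)/10)*Y = (-3 + Y/5)*Y = Y*(-3 + Y/5))
(42*s(-13, 11))*I(-7, -12) = (42*((⅕)*11*(-15 + 11)))*(-12) = (42*((⅕)*11*(-4)))*(-12) = (42*(-44/5))*(-12) = -1848/5*(-12) = 22176/5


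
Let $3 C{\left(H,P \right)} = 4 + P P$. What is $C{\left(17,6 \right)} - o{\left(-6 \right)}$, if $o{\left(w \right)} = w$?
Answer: $\frac{58}{3} \approx 19.333$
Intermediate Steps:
$C{\left(H,P \right)} = \frac{4}{3} + \frac{P^{2}}{3}$ ($C{\left(H,P \right)} = \frac{4 + P P}{3} = \frac{4 + P^{2}}{3} = \frac{4}{3} + \frac{P^{2}}{3}$)
$C{\left(17,6 \right)} - o{\left(-6 \right)} = \left(\frac{4}{3} + \frac{6^{2}}{3}\right) - -6 = \left(\frac{4}{3} + \frac{1}{3} \cdot 36\right) + 6 = \left(\frac{4}{3} + 12\right) + 6 = \frac{40}{3} + 6 = \frac{58}{3}$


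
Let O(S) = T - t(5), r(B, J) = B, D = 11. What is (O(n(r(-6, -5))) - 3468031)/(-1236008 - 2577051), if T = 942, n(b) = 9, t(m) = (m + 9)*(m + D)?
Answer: 3467313/3813059 ≈ 0.90933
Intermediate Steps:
t(m) = (9 + m)*(11 + m) (t(m) = (m + 9)*(m + 11) = (9 + m)*(11 + m))
O(S) = 718 (O(S) = 942 - (99 + 5**2 + 20*5) = 942 - (99 + 25 + 100) = 942 - 1*224 = 942 - 224 = 718)
(O(n(r(-6, -5))) - 3468031)/(-1236008 - 2577051) = (718 - 3468031)/(-1236008 - 2577051) = -3467313/(-3813059) = -3467313*(-1/3813059) = 3467313/3813059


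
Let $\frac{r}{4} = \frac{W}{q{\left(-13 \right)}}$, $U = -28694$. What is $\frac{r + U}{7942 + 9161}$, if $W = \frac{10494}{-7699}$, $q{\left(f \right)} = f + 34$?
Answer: $- \frac{1546419734}{921731979} \approx -1.6777$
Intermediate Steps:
$q{\left(f \right)} = 34 + f$
$W = - \frac{10494}{7699}$ ($W = 10494 \left(- \frac{1}{7699}\right) = - \frac{10494}{7699} \approx -1.363$)
$r = - \frac{13992}{53893}$ ($r = 4 \left(- \frac{10494}{7699 \left(34 - 13\right)}\right) = 4 \left(- \frac{10494}{7699 \cdot 21}\right) = 4 \left(\left(- \frac{10494}{7699}\right) \frac{1}{21}\right) = 4 \left(- \frac{3498}{53893}\right) = - \frac{13992}{53893} \approx -0.25963$)
$\frac{r + U}{7942 + 9161} = \frac{- \frac{13992}{53893} - 28694}{7942 + 9161} = - \frac{1546419734}{53893 \cdot 17103} = \left(- \frac{1546419734}{53893}\right) \frac{1}{17103} = - \frac{1546419734}{921731979}$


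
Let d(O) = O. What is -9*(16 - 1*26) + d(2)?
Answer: 92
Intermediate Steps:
-9*(16 - 1*26) + d(2) = -9*(16 - 1*26) + 2 = -9*(16 - 26) + 2 = -9*(-10) + 2 = 90 + 2 = 92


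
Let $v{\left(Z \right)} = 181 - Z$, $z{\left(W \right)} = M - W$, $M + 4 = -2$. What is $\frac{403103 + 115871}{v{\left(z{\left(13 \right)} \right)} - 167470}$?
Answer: $- \frac{259487}{83635} \approx -3.1026$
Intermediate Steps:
$M = -6$ ($M = -4 - 2 = -6$)
$z{\left(W \right)} = -6 - W$
$\frac{403103 + 115871}{v{\left(z{\left(13 \right)} \right)} - 167470} = \frac{403103 + 115871}{\left(181 - \left(-6 - 13\right)\right) - 167470} = \frac{518974}{\left(181 - \left(-6 - 13\right)\right) - 167470} = \frac{518974}{\left(181 - -19\right) - 167470} = \frac{518974}{\left(181 + 19\right) - 167470} = \frac{518974}{200 - 167470} = \frac{518974}{-167270} = 518974 \left(- \frac{1}{167270}\right) = - \frac{259487}{83635}$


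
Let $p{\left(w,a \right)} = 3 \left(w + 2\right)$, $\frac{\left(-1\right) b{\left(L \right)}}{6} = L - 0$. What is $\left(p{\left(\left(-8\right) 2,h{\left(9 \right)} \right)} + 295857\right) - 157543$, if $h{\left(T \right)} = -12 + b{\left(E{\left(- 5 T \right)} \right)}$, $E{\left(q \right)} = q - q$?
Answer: $138272$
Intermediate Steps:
$E{\left(q \right)} = 0$
$b{\left(L \right)} = - 6 L$ ($b{\left(L \right)} = - 6 \left(L - 0\right) = - 6 \left(L + 0\right) = - 6 L$)
$h{\left(T \right)} = -12$ ($h{\left(T \right)} = -12 - 0 = -12 + 0 = -12$)
$p{\left(w,a \right)} = 6 + 3 w$ ($p{\left(w,a \right)} = 3 \left(2 + w\right) = 6 + 3 w$)
$\left(p{\left(\left(-8\right) 2,h{\left(9 \right)} \right)} + 295857\right) - 157543 = \left(\left(6 + 3 \left(\left(-8\right) 2\right)\right) + 295857\right) - 157543 = \left(\left(6 + 3 \left(-16\right)\right) + 295857\right) - 157543 = \left(\left(6 - 48\right) + 295857\right) - 157543 = \left(-42 + 295857\right) - 157543 = 295815 - 157543 = 138272$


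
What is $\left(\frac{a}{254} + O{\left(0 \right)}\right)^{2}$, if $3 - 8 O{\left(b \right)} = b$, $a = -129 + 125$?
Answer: $\frac{133225}{1032256} \approx 0.12906$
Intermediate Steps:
$a = -4$
$O{\left(b \right)} = \frac{3}{8} - \frac{b}{8}$
$\left(\frac{a}{254} + O{\left(0 \right)}\right)^{2} = \left(- \frac{4}{254} + \left(\frac{3}{8} - 0\right)\right)^{2} = \left(\left(-4\right) \frac{1}{254} + \left(\frac{3}{8} + 0\right)\right)^{2} = \left(- \frac{2}{127} + \frac{3}{8}\right)^{2} = \left(\frac{365}{1016}\right)^{2} = \frac{133225}{1032256}$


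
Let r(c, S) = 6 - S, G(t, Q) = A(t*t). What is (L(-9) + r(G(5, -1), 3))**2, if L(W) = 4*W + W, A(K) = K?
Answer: 1764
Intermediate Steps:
G(t, Q) = t**2 (G(t, Q) = t*t = t**2)
L(W) = 5*W
(L(-9) + r(G(5, -1), 3))**2 = (5*(-9) + (6 - 1*3))**2 = (-45 + (6 - 3))**2 = (-45 + 3)**2 = (-42)**2 = 1764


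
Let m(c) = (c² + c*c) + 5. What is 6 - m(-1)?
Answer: -1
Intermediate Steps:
m(c) = 5 + 2*c² (m(c) = (c² + c²) + 5 = 2*c² + 5 = 5 + 2*c²)
6 - m(-1) = 6 - (5 + 2*(-1)²) = 6 - (5 + 2*1) = 6 - (5 + 2) = 6 - 1*7 = 6 - 7 = -1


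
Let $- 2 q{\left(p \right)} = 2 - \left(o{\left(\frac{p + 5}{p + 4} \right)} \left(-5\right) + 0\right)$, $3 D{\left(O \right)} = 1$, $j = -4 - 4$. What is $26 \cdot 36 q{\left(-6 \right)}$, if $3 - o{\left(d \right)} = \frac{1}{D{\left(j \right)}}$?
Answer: $-936$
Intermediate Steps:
$j = -8$
$D{\left(O \right)} = \frac{1}{3}$ ($D{\left(O \right)} = \frac{1}{3} \cdot 1 = \frac{1}{3}$)
$o{\left(d \right)} = 0$ ($o{\left(d \right)} = 3 - \frac{1}{\frac{1}{3}} = 3 - 3 = 0$)
$q{\left(p \right)} = -1$ ($q{\left(p \right)} = - \frac{2 - \left(0 \left(-5\right) + 0\right)}{2} = - \frac{2 - \left(0 + 0\right)}{2} = - \frac{2 - 0}{2} = - \frac{2 + 0}{2} = \left(- \frac{1}{2}\right) 2 = -1$)
$26 \cdot 36 q{\left(-6 \right)} = 26 \cdot 36 \left(-1\right) = 936 \left(-1\right) = -936$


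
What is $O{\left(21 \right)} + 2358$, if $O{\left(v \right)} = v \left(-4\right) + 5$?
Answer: $2279$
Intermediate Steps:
$O{\left(v \right)} = 5 - 4 v$ ($O{\left(v \right)} = - 4 v + 5 = 5 - 4 v$)
$O{\left(21 \right)} + 2358 = \left(5 - 84\right) + 2358 = -79 + 2358 = 2279$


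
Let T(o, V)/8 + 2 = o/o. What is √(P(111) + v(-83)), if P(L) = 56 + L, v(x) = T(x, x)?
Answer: √159 ≈ 12.610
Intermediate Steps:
T(o, V) = -8 (T(o, V) = -16 + 8*(o/o) = -16 + 8*1 = -16 + 8 = -8)
v(x) = -8
√(P(111) + v(-83)) = √((56 + 111) - 8) = √(167 - 8) = √159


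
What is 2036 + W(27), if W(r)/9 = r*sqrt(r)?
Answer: 2036 + 729*sqrt(3) ≈ 3298.7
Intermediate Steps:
W(r) = 9*r**(3/2) (W(r) = 9*(r*sqrt(r)) = 9*r**(3/2))
2036 + W(27) = 2036 + 9*27**(3/2) = 2036 + 9*(81*sqrt(3)) = 2036 + 729*sqrt(3)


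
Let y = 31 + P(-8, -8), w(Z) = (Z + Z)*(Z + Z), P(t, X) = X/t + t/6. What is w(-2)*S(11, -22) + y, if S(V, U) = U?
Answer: -964/3 ≈ -321.33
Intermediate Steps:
P(t, X) = t/6 + X/t (P(t, X) = X/t + t*(⅙) = X/t + t/6 = t/6 + X/t)
w(Z) = 4*Z² (w(Z) = (2*Z)*(2*Z) = 4*Z²)
y = 92/3 (y = 31 + ((⅙)*(-8) - 8/(-8)) = 31 + (-4/3 - 8*(-⅛)) = 31 + (-4/3 + 1) = 31 - ⅓ = 92/3 ≈ 30.667)
w(-2)*S(11, -22) + y = (4*(-2)²)*(-22) + 92/3 = (4*4)*(-22) + 92/3 = 16*(-22) + 92/3 = -352 + 92/3 = -964/3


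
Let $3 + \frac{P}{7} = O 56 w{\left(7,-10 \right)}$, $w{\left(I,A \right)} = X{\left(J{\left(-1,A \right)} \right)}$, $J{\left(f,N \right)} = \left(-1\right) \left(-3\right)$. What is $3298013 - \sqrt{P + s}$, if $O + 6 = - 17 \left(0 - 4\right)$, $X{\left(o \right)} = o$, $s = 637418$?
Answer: $3298013 - \sqrt{710309} \approx 3.2972 \cdot 10^{6}$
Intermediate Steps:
$J{\left(f,N \right)} = 3$
$w{\left(I,A \right)} = 3$
$O = 62$ ($O = -6 - 17 \left(0 - 4\right) = -6 - -68 = -6 + 68 = 62$)
$P = 72891$ ($P = -21 + 7 \cdot 62 \cdot 56 \cdot 3 = -21 + 7 \cdot 3472 \cdot 3 = -21 + 7 \cdot 10416 = -21 + 72912 = 72891$)
$3298013 - \sqrt{P + s} = 3298013 - \sqrt{72891 + 637418} = 3298013 - \sqrt{710309}$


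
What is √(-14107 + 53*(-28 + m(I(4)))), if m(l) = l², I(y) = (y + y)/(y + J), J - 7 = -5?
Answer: I*√139471/3 ≈ 124.49*I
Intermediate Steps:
J = 2 (J = 7 - 5 = 2)
I(y) = 2*y/(2 + y) (I(y) = (y + y)/(y + 2) = (2*y)/(2 + y) = 2*y/(2 + y))
√(-14107 + 53*(-28 + m(I(4)))) = √(-14107 + 53*(-28 + (2*4/(2 + 4))²)) = √(-14107 + 53*(-28 + (2*4/6)²)) = √(-14107 + 53*(-28 + (2*4*(⅙))²)) = √(-14107 + 53*(-28 + (4/3)²)) = √(-14107 + 53*(-28 + 16/9)) = √(-14107 + 53*(-236/9)) = √(-14107 - 12508/9) = √(-139471/9) = I*√139471/3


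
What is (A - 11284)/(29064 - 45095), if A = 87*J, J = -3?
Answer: 11545/16031 ≈ 0.72017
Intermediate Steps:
A = -261 (A = 87*(-3) = -261)
(A - 11284)/(29064 - 45095) = (-261 - 11284)/(29064 - 45095) = -11545/(-16031) = -11545*(-1/16031) = 11545/16031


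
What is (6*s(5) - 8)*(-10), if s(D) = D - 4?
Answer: 20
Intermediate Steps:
s(D) = -4 + D
(6*s(5) - 8)*(-10) = (6*(-4 + 5) - 8)*(-10) = (6*1 - 8)*(-10) = (6 - 8)*(-10) = -2*(-10) = 20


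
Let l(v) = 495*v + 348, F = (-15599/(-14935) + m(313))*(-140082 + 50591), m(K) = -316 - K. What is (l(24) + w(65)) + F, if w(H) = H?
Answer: 839476371311/14935 ≈ 5.6209e+7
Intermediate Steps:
F = 839292775356/14935 (F = (-15599/(-14935) + (-316 - 1*313))*(-140082 + 50591) = (-15599*(-1/14935) + (-316 - 313))*(-89491) = (15599/14935 - 629)*(-89491) = -9378516/14935*(-89491) = 839292775356/14935 ≈ 5.6196e+7)
l(v) = 348 + 495*v
(l(24) + w(65)) + F = ((348 + 495*24) + 65) + 839292775356/14935 = ((348 + 11880) + 65) + 839292775356/14935 = (12228 + 65) + 839292775356/14935 = 12293 + 839292775356/14935 = 839476371311/14935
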